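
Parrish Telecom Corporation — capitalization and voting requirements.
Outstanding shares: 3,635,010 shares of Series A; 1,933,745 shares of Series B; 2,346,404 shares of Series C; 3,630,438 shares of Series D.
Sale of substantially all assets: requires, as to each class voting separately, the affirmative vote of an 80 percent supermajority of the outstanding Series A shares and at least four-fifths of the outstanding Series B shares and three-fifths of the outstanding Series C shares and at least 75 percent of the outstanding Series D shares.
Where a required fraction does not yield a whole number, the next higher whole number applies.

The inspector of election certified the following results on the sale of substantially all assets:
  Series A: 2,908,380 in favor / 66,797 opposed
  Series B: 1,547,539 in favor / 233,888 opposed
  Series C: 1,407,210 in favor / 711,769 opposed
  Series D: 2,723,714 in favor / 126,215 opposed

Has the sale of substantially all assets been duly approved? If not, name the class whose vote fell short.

Series A: 4/5 of 3635010 = 2908008; 2,908,008 required, 2,908,380 in favor — approved.
Series B: 4/5 of 1933745 = 1546996; 1,546,996 required, 1,547,539 in favor — approved.
Series C: 3/5 of 2346404 = 1407842.40, rounded up to 1407843; 1,407,843 required, 1,407,210 in favor — not approved.
Series D: 3/4 of 3630438 = 2722828.50, rounded up to 2722829; 2,722,829 required, 2,723,714 in favor — approved.

Not approved — the Series C shares did not give the required vote.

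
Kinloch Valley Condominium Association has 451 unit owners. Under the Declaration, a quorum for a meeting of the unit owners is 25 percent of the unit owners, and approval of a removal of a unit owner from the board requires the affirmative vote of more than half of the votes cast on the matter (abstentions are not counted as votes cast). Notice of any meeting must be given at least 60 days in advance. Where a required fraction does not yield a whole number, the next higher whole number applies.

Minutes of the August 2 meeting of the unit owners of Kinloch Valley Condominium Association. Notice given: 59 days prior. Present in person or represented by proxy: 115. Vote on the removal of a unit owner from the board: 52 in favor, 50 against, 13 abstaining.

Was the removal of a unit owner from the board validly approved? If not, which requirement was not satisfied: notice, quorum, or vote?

Notice: 59 days given; 60 required. Not satisfied.
Quorum: 25% of 451 = 112.75, rounded up to 113; 115 present. Satisfied.
Vote: requires a majority of the votes cast (115 − 13 abstaining = 102); a majority of 102 is 52, so 52 needed; 52 in favor. Satisfied.

Invalid — notice requirement not satisfied.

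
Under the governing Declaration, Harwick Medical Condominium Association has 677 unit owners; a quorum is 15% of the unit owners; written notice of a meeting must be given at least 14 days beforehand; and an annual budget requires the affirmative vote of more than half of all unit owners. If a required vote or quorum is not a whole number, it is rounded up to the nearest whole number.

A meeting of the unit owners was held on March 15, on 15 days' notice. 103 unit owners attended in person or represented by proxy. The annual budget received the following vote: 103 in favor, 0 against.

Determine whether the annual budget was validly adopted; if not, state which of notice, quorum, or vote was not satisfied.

Invalid — vote requirement not satisfied.

Notice: 15 days given; 14 required. Satisfied.
Quorum: 15% of 677 = 101.55, rounded up to 102; 103 present. Satisfied.
Vote: requires a majority of all unit owners (677); a majority of 677 is 339, so 339 needed; 103 in favor. Not satisfied.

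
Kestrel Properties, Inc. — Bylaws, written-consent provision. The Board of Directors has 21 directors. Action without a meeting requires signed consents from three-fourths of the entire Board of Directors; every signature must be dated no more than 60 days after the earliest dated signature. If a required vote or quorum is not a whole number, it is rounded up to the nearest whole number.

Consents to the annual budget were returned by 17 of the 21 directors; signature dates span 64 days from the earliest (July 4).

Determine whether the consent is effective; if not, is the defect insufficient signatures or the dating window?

Not effective — dating-window requirement not satisfied.

Signatures required: three-fourths of 21 — 3/4 of 21 = 15.75, rounded up to 16, so 16 needed; 17 signed. Sufficient.
Dating window: the latest signature is 64 days after the earliest; the limit is 60 days. Outside the window.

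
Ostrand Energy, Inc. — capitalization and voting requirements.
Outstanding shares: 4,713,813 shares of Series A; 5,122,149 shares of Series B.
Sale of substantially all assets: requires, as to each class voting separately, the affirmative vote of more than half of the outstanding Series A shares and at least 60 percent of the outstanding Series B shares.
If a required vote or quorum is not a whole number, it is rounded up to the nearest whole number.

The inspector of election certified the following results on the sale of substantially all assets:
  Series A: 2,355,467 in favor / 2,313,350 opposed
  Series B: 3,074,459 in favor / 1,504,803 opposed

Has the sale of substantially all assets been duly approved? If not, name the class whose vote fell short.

Not approved — the Series A shares did not give the required vote.

Series A: a majority of 4713813 is 2356907; 2,356,907 required, 2,355,467 in favor — not approved.
Series B: 3/5 of 5122149 = 3073289.40, rounded up to 3073290; 3,073,290 required, 3,074,459 in favor — approved.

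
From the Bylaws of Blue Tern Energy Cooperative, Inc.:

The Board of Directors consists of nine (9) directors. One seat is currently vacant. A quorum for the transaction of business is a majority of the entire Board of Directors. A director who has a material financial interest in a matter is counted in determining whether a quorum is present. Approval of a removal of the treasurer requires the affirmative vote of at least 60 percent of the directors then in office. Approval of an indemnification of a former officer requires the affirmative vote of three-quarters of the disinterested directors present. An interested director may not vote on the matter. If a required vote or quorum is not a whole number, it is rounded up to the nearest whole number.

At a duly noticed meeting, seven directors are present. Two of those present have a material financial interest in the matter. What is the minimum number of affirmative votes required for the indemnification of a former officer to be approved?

4

The indemnification of a former officer requires three-fourths of the disinterested directors present (7 − 2 = 5).
3/4 of 5 = 3.75, rounded up to 4.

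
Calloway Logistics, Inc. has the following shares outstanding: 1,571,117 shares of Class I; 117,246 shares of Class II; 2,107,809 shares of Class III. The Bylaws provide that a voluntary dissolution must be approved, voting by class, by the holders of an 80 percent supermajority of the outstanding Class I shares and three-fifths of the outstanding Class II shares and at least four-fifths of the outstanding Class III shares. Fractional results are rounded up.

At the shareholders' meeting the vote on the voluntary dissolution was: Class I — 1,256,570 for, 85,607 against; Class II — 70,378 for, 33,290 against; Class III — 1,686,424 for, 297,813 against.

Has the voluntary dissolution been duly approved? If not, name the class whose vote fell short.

Class I: 4/5 of 1571117 = 1256893.60, rounded up to 1256894; 1,256,894 required, 1,256,570 in favor — not approved.
Class II: 3/5 of 117246 = 70347.60, rounded up to 70348; 70,348 required, 70,378 in favor — approved.
Class III: 4/5 of 2107809 = 1686247.20, rounded up to 1686248; 1,686,248 required, 1,686,424 in favor — approved.

Not approved — the Class I shares did not give the required vote.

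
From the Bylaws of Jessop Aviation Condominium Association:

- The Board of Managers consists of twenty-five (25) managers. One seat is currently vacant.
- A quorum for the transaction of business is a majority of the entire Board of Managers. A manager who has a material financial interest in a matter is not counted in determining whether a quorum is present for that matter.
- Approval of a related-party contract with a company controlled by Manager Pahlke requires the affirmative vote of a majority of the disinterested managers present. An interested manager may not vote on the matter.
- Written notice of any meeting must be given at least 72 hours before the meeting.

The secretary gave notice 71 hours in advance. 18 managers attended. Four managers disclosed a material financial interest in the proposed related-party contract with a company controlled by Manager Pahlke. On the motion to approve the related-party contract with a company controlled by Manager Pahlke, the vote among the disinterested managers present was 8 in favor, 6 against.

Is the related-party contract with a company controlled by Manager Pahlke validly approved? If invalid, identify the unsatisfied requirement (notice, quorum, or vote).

Invalid — notice requirement not satisfied.

Notice: 71 hours given; 72 required (71 < 72). Not satisfied.
Quorum: 18 present, but the 4 interested managers do not count, leaving 14. Quorum is 13. Satisfied.
Vote: the related-party contract with a company controlled by Manager Pahlke requires a majority of the disinterested managers present (18 − 4 = 14). A majority of 14 is 8, so 8 affirmative votes are needed; 8 voted in favor. Satisfied.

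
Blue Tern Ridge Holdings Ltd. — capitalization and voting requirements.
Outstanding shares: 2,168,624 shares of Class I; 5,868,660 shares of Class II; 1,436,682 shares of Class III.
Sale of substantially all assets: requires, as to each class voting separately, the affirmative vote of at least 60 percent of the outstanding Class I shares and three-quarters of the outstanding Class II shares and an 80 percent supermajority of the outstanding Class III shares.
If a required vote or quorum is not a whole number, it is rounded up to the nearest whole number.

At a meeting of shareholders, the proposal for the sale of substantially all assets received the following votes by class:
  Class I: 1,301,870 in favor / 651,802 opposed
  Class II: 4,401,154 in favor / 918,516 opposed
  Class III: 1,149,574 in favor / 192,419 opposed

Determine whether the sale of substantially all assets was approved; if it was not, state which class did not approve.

Class I: 3/5 of 2168624 = 1301174.40, rounded up to 1301175; 1,301,175 required, 1,301,870 in favor — approved.
Class II: 3/4 of 5868660 = 4401495; 4,401,495 required, 4,401,154 in favor — not approved.
Class III: 4/5 of 1436682 = 1149345.60, rounded up to 1149346; 1,149,346 required, 1,149,574 in favor — approved.

Not approved — the Class II shares did not give the required vote.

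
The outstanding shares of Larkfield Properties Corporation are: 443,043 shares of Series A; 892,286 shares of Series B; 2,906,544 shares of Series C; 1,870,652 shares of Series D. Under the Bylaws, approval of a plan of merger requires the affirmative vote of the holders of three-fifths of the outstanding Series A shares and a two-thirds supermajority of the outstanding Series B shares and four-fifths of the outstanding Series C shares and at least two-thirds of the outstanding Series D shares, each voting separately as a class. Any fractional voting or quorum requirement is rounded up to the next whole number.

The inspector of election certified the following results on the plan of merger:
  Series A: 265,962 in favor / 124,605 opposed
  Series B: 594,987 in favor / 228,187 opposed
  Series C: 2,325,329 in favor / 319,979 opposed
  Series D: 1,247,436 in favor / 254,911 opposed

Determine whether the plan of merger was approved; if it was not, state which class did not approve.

Series A: 3/5 of 443043 = 265825.80, rounded up to 265826; 265,826 required, 265,962 in favor — approved.
Series B: 2/3 of 892286 = 594857.33, rounded up to 594858; 594,858 required, 594,987 in favor — approved.
Series C: 4/5 of 2906544 = 2325235.20, rounded up to 2325236; 2,325,236 required, 2,325,329 in favor — approved.
Series D: 2/3 of 1870652 = 1247101.33, rounded up to 1247102; 1,247,102 required, 1,247,436 in favor — approved.

Approved — every class gave the required vote.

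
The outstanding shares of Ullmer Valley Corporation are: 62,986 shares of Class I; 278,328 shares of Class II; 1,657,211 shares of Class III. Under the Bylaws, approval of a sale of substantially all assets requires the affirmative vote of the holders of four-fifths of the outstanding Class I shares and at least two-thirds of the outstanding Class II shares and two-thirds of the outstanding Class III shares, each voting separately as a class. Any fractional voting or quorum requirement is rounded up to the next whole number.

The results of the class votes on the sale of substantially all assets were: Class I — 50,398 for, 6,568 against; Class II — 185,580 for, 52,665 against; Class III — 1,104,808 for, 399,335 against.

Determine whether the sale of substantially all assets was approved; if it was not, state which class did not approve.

Approved — every class gave the required vote.

Class I: 4/5 of 62986 = 50388.80, rounded up to 50389; 50,389 required, 50,398 in favor — approved.
Class II: 2/3 of 278328 = 185552; 185,552 required, 185,580 in favor — approved.
Class III: 2/3 of 1657211 = 1104807.33, rounded up to 1104808; 1,104,808 required, 1,104,808 in favor — approved.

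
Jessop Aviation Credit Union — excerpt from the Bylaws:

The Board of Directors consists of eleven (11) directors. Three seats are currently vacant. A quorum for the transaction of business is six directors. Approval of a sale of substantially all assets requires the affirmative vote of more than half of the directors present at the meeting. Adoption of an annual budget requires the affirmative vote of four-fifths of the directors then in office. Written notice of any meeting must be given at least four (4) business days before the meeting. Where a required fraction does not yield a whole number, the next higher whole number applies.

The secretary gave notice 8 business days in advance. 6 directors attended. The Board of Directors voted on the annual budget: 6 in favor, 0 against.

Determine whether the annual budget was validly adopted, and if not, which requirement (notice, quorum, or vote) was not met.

Invalid — vote requirement not satisfied.

Notice: 8 business days given; 4 required (8 ≥ 4). Satisfied.
Quorum: 6 present; quorum is 6. Satisfied.
Vote: the annual budget requires four-fifths of the directors then in office (8). 4/5 of 8 = 6.40, rounded up to 7, so 7 affirmative votes are needed; 6 voted in favor. Not satisfied.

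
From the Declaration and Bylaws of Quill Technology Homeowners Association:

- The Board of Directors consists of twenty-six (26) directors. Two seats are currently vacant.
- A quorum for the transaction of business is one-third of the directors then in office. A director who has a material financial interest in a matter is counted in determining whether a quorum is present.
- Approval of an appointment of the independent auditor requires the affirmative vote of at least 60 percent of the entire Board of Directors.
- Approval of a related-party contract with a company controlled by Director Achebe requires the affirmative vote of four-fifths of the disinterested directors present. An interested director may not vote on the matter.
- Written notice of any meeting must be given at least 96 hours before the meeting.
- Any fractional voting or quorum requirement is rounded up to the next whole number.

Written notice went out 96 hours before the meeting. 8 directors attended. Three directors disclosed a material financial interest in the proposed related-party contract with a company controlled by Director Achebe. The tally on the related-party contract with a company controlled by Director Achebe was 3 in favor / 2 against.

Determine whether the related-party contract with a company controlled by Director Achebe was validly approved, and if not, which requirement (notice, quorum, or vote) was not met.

Notice: 96 hours given; 96 required (96 ≥ 96). Satisfied.
Quorum: 8 present (interested directors count toward quorum); quorum is 8. Satisfied.
Vote: the related-party contract with a company controlled by Director Achebe requires four-fifths of the disinterested directors present (8 − 3 = 5). 4/5 of 5 = 4, so 4 affirmative votes are needed; 3 voted in favor. Not satisfied.

Invalid — vote requirement not satisfied.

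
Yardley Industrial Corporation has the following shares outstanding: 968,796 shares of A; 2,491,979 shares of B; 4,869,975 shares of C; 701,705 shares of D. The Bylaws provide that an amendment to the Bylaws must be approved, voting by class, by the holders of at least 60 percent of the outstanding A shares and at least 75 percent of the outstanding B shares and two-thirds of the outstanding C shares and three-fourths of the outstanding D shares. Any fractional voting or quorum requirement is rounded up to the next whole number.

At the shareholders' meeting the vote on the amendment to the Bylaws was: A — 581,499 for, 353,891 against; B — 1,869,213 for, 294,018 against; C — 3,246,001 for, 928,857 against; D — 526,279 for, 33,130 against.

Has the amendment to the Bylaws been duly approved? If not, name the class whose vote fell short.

Not approved — the C shares did not give the required vote.

A: 3/5 of 968796 = 581277.60, rounded up to 581278; 581,278 required, 581,499 in favor — approved.
B: 3/4 of 2491979 = 1868984.25, rounded up to 1868985; 1,868,985 required, 1,869,213 in favor — approved.
C: 2/3 of 4869975 = 3246650; 3,246,650 required, 3,246,001 in favor — not approved.
D: 3/4 of 701705 = 526278.75, rounded up to 526279; 526,279 required, 526,279 in favor — approved.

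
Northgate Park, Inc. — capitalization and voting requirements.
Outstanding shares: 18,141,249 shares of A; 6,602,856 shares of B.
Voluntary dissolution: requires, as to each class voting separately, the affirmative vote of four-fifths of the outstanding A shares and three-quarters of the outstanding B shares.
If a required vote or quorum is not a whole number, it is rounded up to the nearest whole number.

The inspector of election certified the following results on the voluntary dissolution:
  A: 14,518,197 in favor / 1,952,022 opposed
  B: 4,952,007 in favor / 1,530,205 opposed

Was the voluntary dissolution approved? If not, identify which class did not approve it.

Not approved — the B shares did not give the required vote.

A: 4/5 of 18141249 = 14512999.20, rounded up to 14513000; 14,513,000 required, 14,518,197 in favor — approved.
B: 3/4 of 6602856 = 4952142; 4,952,142 required, 4,952,007 in favor — not approved.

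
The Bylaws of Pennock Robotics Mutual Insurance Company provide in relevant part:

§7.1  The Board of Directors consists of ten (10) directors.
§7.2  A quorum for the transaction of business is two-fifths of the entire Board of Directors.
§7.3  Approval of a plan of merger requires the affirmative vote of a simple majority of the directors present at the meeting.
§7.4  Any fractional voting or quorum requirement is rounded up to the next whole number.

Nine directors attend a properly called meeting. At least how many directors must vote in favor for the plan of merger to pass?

The plan of merger requires a majority of the directors present (9).
A majority of 9 is 5.

5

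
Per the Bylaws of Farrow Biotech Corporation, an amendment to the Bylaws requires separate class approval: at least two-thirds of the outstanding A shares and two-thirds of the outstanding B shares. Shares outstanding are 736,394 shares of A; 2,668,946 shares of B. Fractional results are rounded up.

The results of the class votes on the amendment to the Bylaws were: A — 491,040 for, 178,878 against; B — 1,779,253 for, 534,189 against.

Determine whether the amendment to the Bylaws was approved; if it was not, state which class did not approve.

Not approved — the B shares did not give the required vote.

A: 2/3 of 736394 = 490929.33, rounded up to 490930; 490,930 required, 491,040 in favor — approved.
B: 2/3 of 2668946 = 1779297.33, rounded up to 1779298; 1,779,298 required, 1,779,253 in favor — not approved.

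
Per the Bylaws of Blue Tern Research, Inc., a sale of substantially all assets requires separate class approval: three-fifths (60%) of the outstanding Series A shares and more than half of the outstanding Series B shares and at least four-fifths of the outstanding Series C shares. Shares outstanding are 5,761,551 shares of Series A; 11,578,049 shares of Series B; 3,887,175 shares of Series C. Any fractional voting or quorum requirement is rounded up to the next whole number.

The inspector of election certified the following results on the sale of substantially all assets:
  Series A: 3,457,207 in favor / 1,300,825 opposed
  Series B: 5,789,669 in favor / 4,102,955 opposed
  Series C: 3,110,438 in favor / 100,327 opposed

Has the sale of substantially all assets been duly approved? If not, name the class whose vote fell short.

Approved — every class gave the required vote.

Series A: 3/5 of 5761551 = 3456930.60, rounded up to 3456931; 3,456,931 required, 3,457,207 in favor — approved.
Series B: a majority of 11578049 is 5789025; 5,789,025 required, 5,789,669 in favor — approved.
Series C: 4/5 of 3887175 = 3109740; 3,109,740 required, 3,110,438 in favor — approved.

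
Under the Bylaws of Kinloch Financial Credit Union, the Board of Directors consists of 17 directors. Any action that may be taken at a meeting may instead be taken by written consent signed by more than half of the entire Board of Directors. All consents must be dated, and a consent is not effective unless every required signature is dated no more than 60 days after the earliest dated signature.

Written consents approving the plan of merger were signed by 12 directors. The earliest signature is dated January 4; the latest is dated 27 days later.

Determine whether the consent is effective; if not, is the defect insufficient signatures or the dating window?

Effective — both the signature and dating-window requirements are satisfied.

Signatures required: more than half of 17 — a majority of 17 is 9, so 9 needed; 12 signed. Sufficient.
Dating window: the latest signature is 27 days after the earliest; the limit is 60 days. Within the window.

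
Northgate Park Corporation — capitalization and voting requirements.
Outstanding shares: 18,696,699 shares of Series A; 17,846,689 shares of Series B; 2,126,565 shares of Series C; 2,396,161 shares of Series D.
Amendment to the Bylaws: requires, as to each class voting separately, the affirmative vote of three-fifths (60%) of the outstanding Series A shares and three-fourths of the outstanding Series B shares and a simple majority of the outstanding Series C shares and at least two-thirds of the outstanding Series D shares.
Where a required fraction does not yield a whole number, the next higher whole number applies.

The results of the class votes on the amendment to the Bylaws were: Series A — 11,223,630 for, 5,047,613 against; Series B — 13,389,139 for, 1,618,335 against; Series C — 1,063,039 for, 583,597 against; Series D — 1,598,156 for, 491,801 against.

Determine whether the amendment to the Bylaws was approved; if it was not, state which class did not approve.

Not approved — the Series C shares did not give the required vote.

Series A: 3/5 of 18696699 = 11218019.40, rounded up to 11218020; 11,218,020 required, 11,223,630 in favor — approved.
Series B: 3/4 of 17846689 = 13385016.75, rounded up to 13385017; 13,385,017 required, 13,389,139 in favor — approved.
Series C: a majority of 2126565 is 1063283; 1,063,283 required, 1,063,039 in favor — not approved.
Series D: 2/3 of 2396161 = 1597440.67, rounded up to 1597441; 1,597,441 required, 1,598,156 in favor — approved.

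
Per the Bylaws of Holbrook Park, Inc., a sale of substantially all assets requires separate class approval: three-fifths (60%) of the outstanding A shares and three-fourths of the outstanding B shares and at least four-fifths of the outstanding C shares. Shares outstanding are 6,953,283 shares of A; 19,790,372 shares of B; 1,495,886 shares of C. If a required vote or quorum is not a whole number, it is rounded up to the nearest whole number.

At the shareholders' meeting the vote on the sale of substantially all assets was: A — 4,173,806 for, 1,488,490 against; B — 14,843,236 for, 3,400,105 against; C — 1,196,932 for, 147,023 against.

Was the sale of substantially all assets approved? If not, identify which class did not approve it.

A: 3/5 of 6953283 = 4171969.80, rounded up to 4171970; 4,171,970 required, 4,173,806 in favor — approved.
B: 3/4 of 19790372 = 14842779; 14,842,779 required, 14,843,236 in favor — approved.
C: 4/5 of 1495886 = 1196708.80, rounded up to 1196709; 1,196,709 required, 1,196,932 in favor — approved.

Approved — every class gave the required vote.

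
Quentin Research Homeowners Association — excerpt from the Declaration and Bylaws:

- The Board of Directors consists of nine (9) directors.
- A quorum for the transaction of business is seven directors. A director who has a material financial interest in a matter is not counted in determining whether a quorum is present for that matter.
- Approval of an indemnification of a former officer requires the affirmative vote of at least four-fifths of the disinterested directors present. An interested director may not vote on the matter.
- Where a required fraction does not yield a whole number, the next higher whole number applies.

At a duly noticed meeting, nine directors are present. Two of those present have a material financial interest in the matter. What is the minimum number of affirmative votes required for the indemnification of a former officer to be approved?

The indemnification of a former officer requires four-fifths of the disinterested directors present (9 − 2 = 7).
4/5 of 7 = 5.60, rounded up to 6.

6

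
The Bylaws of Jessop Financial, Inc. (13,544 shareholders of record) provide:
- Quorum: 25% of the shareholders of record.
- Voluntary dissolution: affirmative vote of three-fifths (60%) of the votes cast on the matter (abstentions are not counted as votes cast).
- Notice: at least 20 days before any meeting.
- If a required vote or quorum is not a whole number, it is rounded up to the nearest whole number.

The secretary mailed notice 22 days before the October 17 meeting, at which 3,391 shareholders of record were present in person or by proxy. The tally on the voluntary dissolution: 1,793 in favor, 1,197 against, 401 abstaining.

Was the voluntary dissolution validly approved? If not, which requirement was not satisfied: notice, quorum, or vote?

Notice: 22 days given; 20 required. Satisfied.
Quorum: 25% of 13,544 = 3,386; 3,391 present. Satisfied.
Vote: requires three-fifths of the votes cast (3,391 − 401 abstaining = 2,990); 3/5 of 2990 = 1794, so 1,794 needed; 1,793 in favor. Not satisfied.

Invalid — vote requirement not satisfied.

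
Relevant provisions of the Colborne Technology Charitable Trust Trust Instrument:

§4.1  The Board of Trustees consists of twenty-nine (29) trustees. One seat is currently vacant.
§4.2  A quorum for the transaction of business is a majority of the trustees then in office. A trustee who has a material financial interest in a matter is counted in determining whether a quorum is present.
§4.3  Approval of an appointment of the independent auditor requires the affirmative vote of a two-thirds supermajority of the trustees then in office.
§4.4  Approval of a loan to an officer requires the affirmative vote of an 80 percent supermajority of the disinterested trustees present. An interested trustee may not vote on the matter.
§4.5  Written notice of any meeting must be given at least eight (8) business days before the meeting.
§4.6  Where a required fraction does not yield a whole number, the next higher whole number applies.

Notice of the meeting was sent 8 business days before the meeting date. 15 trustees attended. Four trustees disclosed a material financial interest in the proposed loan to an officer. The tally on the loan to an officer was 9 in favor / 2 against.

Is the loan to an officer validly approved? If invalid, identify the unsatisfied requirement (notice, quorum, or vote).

Notice: 8 business days given; 8 required (8 ≥ 8). Satisfied.
Quorum: 15 present (interested trustees count toward quorum); quorum is 15. Satisfied.
Vote: the loan to an officer requires four-fifths of the disinterested trustees present (15 − 4 = 11). 4/5 of 11 = 8.80, rounded up to 9, so 9 affirmative votes are needed; 9 voted in favor. Satisfied.

Valid — all requirements satisfied.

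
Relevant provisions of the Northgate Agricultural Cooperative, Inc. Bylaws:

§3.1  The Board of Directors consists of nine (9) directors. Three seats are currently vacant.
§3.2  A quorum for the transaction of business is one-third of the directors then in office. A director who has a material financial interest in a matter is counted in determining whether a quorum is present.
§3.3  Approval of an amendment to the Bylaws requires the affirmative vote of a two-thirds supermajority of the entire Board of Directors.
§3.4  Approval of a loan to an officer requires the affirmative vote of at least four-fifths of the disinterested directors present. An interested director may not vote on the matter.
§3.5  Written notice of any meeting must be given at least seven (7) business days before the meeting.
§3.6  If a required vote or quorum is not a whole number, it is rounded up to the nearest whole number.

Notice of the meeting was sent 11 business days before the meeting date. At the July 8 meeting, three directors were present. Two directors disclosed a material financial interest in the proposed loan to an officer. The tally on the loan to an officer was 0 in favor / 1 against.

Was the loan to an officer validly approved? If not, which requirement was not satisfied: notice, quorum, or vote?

Notice: 11 business days given; 7 required (11 ≥ 7). Satisfied.
Quorum: 3 present (interested directors count toward quorum); quorum is 2. Satisfied.
Vote: the loan to an officer requires four-fifths of the disinterested directors present (3 − 2 = 1). 4/5 of 1 = 0.80, rounded up to 1, so 1 affirmative vote is needed; 0 voted in favor. Not satisfied.

Invalid — vote requirement not satisfied.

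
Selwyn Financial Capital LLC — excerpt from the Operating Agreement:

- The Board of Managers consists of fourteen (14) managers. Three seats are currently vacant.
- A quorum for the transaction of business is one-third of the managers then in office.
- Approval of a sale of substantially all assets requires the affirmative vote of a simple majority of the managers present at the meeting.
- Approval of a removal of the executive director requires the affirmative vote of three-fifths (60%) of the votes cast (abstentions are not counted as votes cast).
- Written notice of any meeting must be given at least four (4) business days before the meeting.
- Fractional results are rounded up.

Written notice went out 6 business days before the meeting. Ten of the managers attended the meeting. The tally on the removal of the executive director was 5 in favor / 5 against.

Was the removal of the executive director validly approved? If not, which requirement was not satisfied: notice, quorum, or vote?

Invalid — vote requirement not satisfied.

Notice: 6 business days given; 4 required (6 ≥ 4). Satisfied.
Quorum: 10 present; quorum is 4. Satisfied.
Vote: the removal of the executive director requires three-fifths of the votes cast (10). 3/5 of 10 = 6, so 6 affirmative votes are needed; 5 voted in favor. Not satisfied.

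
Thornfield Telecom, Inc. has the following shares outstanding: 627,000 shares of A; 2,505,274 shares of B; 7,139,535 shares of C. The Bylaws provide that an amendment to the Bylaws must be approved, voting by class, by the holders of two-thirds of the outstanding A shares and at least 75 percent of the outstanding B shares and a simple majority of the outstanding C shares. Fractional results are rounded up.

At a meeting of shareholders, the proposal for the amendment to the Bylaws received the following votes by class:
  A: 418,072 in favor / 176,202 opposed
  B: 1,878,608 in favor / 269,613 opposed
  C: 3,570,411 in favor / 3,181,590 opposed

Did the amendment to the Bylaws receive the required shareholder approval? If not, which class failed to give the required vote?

Not approved — the B shares did not give the required vote.

A: 2/3 of 627000 = 418000; 418,000 required, 418,072 in favor — approved.
B: 3/4 of 2505274 = 1878955.50, rounded up to 1878956; 1,878,956 required, 1,878,608 in favor — not approved.
C: a majority of 7139535 is 3569768; 3,569,768 required, 3,570,411 in favor — approved.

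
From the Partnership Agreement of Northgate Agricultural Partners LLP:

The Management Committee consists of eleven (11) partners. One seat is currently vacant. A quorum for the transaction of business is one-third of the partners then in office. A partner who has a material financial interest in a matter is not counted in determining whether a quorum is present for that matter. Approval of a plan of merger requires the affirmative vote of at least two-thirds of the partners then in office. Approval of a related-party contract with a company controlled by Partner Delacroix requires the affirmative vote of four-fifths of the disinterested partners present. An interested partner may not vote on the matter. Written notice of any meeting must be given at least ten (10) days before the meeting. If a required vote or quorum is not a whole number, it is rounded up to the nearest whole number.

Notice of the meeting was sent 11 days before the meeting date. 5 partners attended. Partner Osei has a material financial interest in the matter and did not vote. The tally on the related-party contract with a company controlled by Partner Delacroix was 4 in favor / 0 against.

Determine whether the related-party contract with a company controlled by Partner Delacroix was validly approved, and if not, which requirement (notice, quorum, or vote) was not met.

Valid — all requirements satisfied.

Notice: 11 days given; 10 required (11 ≥ 10). Satisfied.
Quorum: 5 present, but the 1 interested partner does not count, leaving 4. Quorum is 4. Satisfied.
Vote: the related-party contract with a company controlled by Partner Delacroix requires four-fifths of the disinterested partners present (5 − 1 = 4). 4/5 of 4 = 3.20, rounded up to 4, so 4 affirmative votes are needed; 4 voted in favor. Satisfied.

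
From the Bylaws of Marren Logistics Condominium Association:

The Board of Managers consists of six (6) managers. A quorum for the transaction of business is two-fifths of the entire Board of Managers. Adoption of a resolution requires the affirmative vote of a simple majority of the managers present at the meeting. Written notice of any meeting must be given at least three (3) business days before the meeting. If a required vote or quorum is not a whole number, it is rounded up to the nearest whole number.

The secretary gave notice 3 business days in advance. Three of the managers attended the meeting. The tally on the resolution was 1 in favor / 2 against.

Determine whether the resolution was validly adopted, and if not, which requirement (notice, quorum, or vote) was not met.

Notice: 3 business days given; 3 required (3 ≥ 3). Satisfied.
Quorum: 3 present; quorum is 3. Satisfied.
Vote: the resolution requires a majority of the managers present (3). A majority of 3 is 2, so 2 affirmative votes are needed; 1 voted in favor. Not satisfied.

Invalid — vote requirement not satisfied.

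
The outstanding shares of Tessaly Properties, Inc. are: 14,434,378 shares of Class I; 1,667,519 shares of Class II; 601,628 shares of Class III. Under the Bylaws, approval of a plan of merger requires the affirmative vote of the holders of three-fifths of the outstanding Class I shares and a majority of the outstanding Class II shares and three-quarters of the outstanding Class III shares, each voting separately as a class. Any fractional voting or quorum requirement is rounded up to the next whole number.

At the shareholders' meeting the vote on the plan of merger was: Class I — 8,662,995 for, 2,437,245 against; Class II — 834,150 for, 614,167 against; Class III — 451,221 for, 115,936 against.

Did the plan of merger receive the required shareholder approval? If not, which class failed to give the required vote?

Class I: 3/5 of 14434378 = 8660626.80, rounded up to 8660627; 8,660,627 required, 8,662,995 in favor — approved.
Class II: a majority of 1667519 is 833760; 833,760 required, 834,150 in favor — approved.
Class III: 3/4 of 601628 = 451221; 451,221 required, 451,221 in favor — approved.

Approved — every class gave the required vote.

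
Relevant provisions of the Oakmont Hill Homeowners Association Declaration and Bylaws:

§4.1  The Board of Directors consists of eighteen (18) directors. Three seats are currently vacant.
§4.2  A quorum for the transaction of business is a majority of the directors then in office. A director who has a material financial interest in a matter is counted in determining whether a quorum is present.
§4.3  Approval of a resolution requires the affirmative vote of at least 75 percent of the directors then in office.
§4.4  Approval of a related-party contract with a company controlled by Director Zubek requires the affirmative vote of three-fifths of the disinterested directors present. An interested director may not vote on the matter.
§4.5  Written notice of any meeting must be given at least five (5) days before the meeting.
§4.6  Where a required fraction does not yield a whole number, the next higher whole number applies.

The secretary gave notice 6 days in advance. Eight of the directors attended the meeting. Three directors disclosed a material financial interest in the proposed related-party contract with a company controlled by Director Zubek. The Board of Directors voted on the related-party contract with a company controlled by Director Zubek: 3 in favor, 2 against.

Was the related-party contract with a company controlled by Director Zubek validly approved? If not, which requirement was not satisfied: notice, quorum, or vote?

Notice: 6 days given; 5 required (6 ≥ 5). Satisfied.
Quorum: 8 present (interested directors count toward quorum); quorum is 8. Satisfied.
Vote: the related-party contract with a company controlled by Director Zubek requires three-fifths of the disinterested directors present (8 − 3 = 5). 3/5 of 5 = 3, so 3 affirmative votes are needed; 3 voted in favor. Satisfied.

Valid — all requirements satisfied.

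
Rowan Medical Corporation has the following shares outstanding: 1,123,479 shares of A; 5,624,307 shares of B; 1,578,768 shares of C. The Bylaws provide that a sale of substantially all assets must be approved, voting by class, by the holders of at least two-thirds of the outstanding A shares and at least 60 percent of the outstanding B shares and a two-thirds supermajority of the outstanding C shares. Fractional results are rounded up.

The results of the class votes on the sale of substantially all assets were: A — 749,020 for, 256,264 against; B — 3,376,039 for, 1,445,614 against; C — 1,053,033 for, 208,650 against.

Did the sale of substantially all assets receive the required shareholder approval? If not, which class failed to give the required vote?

Approved — every class gave the required vote.

A: 2/3 of 1123479 = 748986; 748,986 required, 749,020 in favor — approved.
B: 3/5 of 5624307 = 3374584.20, rounded up to 3374585; 3,374,585 required, 3,376,039 in favor — approved.
C: 2/3 of 1578768 = 1052512; 1,052,512 required, 1,053,033 in favor — approved.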